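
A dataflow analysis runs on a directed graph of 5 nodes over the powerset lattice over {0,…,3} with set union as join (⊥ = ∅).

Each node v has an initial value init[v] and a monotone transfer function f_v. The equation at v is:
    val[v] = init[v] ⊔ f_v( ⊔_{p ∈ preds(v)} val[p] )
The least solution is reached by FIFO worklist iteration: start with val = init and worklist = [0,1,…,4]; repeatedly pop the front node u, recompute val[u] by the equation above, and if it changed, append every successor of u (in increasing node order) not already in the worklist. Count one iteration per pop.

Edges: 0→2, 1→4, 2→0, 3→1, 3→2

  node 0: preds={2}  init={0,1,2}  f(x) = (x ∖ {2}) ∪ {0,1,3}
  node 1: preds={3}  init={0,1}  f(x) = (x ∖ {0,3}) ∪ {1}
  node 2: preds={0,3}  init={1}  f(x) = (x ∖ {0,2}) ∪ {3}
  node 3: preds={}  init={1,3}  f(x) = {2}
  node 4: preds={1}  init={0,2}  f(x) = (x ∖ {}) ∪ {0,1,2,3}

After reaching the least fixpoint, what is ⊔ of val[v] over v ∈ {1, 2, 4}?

Worklist (9 pops):
  #1 pop 0: in={1} → {0,1,2,3} (was {0,1,2}); enqueue []
  #2 pop 1: in={1,3} → {0,1} (no change)
  #3 pop 2: in={0,1,2,3} → {1,3} (was {1}); enqueue [0]
  #4 pop 3: in={} → {1,2,3} (was {1,3}); enqueue [1,2]
  #5 pop 4: in={0,1} → {0,1,2,3} (was {0,2}); enqueue []
  #6 pop 0: in={1,3} → {0,1,2,3} (no change)
  #7 pop 1: in={1,2,3} → {0,1,2} (was {0,1}); enqueue [4]
  #8 pop 2: in={0,1,2,3} → {1,3} (no change)
  #9 pop 4: in={0,1,2} → {0,1,2,3} (no change)

Fixpoint:
  val[0] = {0,1,2,3}
  val[1] = {0,1,2}
  val[2] = {1,3}
  val[3] = {1,2,3}
  val[4] = {0,1,2,3}

{0,1,2,3}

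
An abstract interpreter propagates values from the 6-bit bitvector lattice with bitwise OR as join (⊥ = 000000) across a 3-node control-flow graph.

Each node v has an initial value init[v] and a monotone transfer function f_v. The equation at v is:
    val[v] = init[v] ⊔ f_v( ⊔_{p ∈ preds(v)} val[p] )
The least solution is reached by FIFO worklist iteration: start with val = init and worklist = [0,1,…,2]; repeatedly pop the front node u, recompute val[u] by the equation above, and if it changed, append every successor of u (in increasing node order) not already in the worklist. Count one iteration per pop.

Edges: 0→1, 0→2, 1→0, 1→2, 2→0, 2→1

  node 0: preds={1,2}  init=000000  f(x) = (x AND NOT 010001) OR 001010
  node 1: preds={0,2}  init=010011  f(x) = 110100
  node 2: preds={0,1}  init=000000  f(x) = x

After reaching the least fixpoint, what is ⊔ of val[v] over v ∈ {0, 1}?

Iteration log — 6 steps:
  step 1. node 0  ⊔preds=010011  new=001010  old=000000  +wl: 
  step 2. node 1  ⊔preds=001010  new=110111  old=010011  +wl: 0
  step 3. node 2  ⊔preds=111111  new=111111  old=000000  +wl: 1
  step 4. node 0  ⊔preds=111111  new=101110  old=001010  +wl: 2
  step 5. node 1  ⊔preds=111111  new=110111  stable
  step 6. node 2  ⊔preds=111111  new=111111  stable

Least fixpoint reached:
  node 0: 101110
  node 1: 110111
  node 2: 111111

111111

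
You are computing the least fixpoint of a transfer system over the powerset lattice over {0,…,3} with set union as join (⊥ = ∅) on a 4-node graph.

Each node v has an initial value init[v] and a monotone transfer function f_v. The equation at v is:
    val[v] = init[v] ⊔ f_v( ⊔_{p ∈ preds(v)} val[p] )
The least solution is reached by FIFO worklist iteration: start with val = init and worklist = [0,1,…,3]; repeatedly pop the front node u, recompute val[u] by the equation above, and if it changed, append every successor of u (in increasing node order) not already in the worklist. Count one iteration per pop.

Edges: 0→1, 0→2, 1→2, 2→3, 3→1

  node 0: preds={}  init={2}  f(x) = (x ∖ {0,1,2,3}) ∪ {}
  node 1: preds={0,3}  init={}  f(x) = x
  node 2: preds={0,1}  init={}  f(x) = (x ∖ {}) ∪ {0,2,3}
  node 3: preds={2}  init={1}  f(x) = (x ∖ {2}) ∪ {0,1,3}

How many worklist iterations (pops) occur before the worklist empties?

6

Worklist (6 pops):
  #1 pop 0: in={} → {2} (no change)
  #2 pop 1: in={1,2} → {1,2} (was {}); enqueue []
  #3 pop 2: in={1,2} → {0,1,2,3} (was {}); enqueue []
  #4 pop 3: in={0,1,2,3} → {0,1,3} (was {1}); enqueue [1]
  #5 pop 1: in={0,1,2,3} → {0,1,2,3} (was {1,2}); enqueue [2]
  #6 pop 2: in={0,1,2,3} → {0,1,2,3} (no change)

Fixpoint:
  val[0] = {2}
  val[1] = {0,1,2,3}
  val[2] = {0,1,2,3}
  val[3] = {0,1,3}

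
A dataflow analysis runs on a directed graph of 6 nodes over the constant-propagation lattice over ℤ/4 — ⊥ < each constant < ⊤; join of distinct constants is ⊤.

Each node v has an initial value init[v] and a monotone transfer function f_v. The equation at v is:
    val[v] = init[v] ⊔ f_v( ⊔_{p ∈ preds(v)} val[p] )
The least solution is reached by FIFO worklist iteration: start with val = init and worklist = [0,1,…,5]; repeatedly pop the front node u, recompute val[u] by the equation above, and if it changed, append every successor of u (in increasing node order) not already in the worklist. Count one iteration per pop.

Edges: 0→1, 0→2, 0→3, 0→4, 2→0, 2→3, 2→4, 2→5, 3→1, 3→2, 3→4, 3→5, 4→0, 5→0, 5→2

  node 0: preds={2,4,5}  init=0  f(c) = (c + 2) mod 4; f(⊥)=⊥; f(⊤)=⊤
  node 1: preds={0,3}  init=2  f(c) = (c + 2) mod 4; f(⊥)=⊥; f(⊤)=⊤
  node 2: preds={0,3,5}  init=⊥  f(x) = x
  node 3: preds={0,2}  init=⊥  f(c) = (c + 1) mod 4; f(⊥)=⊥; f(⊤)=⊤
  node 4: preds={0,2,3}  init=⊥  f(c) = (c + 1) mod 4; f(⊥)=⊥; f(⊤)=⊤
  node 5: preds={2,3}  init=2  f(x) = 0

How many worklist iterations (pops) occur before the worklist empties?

11

Worklist (11 pops):
  #1 pop 0: in=2 → 0 (no change)
  #2 pop 1: in=0 → 2 (no change)
  #3 pop 2: in=⊤ → ⊤ (was ⊥); enqueue [0]
  #4 pop 3: in=⊤ → ⊤ (was ⊥); enqueue [1,2]
  #5 pop 4: in=⊤ → ⊤ (was ⊥); enqueue []
  #6 pop 5: in=⊤ → ⊤ (was 2); enqueue []
  #7 pop 0: in=⊤ → ⊤ (was 0); enqueue [3,4]
  #8 pop 1: in=⊤ → ⊤ (was 2); enqueue []
  #9 pop 2: in=⊤ → ⊤ (no change)
  #10 pop 3: in=⊤ → ⊤ (no change)
  #11 pop 4: in=⊤ → ⊤ (no change)

Fixpoint:
  val[0] = ⊤
  val[1] = ⊤
  val[2] = ⊤
  val[3] = ⊤
  val[4] = ⊤
  val[5] = ⊤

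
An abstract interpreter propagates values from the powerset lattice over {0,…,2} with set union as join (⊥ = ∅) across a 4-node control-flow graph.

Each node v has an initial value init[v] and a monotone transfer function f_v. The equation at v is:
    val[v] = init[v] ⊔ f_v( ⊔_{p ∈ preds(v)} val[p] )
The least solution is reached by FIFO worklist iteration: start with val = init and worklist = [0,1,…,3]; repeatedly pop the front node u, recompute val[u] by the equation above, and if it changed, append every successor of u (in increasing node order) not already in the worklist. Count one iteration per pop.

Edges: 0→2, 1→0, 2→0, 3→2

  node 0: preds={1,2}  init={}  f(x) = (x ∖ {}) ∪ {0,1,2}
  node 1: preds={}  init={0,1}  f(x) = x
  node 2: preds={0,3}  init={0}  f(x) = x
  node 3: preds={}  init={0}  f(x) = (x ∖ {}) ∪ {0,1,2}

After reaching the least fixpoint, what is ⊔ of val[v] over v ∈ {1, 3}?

Trace (6 dequeues):
  [1] u=0 | in {0,1} | out {0,1,2} | prev {} | push {}
  [2] u=1 | in {} | out {0,1} | ==
  [3] u=2 | in {0,1,2} | out {0,1,2} | prev {0} | push {0}
  [4] u=3 | in {} | out {0,1,2} | prev {0} | push {2}
  [5] u=0 | in {0,1,2} | out {0,1,2} | ==
  [6] u=2 | in {0,1,2} | out {0,1,2} | ==

Converged values:
  [0] {0,1,2}
  [1] {0,1}
  [2] {0,1,2}
  [3] {0,1,2}

{0,1,2}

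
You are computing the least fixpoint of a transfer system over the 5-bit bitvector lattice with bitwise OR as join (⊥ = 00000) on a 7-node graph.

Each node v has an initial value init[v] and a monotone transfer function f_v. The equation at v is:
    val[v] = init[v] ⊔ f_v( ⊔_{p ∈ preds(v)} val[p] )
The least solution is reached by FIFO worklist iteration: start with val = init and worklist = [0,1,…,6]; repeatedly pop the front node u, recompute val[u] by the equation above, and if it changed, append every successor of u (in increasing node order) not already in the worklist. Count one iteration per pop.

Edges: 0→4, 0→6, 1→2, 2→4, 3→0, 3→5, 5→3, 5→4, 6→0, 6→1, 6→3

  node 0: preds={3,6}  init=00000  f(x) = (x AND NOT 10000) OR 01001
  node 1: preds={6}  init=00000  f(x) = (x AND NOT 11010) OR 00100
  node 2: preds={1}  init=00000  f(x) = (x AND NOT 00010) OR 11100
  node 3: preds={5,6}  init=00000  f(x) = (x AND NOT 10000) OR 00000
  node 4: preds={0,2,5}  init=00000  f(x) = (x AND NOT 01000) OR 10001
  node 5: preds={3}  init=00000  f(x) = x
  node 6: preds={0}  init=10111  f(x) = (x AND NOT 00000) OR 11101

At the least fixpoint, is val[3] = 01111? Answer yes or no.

Trace (15 dequeues):
  [1] u=0 | in 10111 | out 01111 | prev 00000 | push {}
  [2] u=1 | in 10111 | out 00101 | prev 00000 | push {}
  [3] u=2 | in 00101 | out 11101 | prev 00000 | push {}
  [4] u=3 | in 10111 | out 00111 | prev 00000 | push {0}
  [5] u=4 | in 11111 | out 10111 | prev 00000 | push {}
  [6] u=5 | in 00111 | out 00111 | prev 00000 | push {3,4}
  [7] u=6 | in 01111 | out 11111 | prev 10111 | push {1}
  [8] u=0 | in 11111 | out 01111 | ==
  [9] u=3 | in 11111 | out 01111 | prev 00111 | push {0,5}
  [10] u=4 | in 11111 | out 10111 | ==
  [11] u=1 | in 11111 | out 00101 | ==
  [12] u=0 | in 11111 | out 01111 | ==
  [13] u=5 | in 01111 | out 01111 | prev 00111 | push {3,4}
  [14] u=3 | in 11111 | out 01111 | ==
  [15] u=4 | in 11111 | out 10111 | ==

Converged values:
  [0] 01111
  [1] 00101
  [2] 11101
  [3] 01111
  [4] 10111
  [5] 01111
  [6] 11111

yes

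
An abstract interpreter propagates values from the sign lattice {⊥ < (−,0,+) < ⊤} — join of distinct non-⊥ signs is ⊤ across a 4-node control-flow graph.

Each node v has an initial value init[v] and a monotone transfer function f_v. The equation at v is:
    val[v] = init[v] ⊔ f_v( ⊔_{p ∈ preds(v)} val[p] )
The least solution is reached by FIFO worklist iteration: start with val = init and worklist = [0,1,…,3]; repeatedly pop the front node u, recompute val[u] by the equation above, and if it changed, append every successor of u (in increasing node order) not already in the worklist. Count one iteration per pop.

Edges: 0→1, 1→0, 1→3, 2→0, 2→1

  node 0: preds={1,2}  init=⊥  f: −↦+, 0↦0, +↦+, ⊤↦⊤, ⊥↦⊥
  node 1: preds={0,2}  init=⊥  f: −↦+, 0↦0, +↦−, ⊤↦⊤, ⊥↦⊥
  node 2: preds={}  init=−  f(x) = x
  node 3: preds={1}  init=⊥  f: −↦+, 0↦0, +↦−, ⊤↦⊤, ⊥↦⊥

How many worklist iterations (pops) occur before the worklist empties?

Trace (6 dequeues):
  [1] u=0 | in − | out + | prev ⊥ | push {}
  [2] u=1 | in ⊤ | out ⊤ | prev ⊥ | push {0}
  [3] u=2 | in ⊥ | out − | ==
  [4] u=3 | in ⊤ | out ⊤ | prev ⊥ | push {}
  [5] u=0 | in ⊤ | out ⊤ | prev + | push {1}
  [6] u=1 | in ⊤ | out ⊤ | ==

Converged values:
  [0] ⊤
  [1] ⊤
  [2] −
  [3] ⊤

6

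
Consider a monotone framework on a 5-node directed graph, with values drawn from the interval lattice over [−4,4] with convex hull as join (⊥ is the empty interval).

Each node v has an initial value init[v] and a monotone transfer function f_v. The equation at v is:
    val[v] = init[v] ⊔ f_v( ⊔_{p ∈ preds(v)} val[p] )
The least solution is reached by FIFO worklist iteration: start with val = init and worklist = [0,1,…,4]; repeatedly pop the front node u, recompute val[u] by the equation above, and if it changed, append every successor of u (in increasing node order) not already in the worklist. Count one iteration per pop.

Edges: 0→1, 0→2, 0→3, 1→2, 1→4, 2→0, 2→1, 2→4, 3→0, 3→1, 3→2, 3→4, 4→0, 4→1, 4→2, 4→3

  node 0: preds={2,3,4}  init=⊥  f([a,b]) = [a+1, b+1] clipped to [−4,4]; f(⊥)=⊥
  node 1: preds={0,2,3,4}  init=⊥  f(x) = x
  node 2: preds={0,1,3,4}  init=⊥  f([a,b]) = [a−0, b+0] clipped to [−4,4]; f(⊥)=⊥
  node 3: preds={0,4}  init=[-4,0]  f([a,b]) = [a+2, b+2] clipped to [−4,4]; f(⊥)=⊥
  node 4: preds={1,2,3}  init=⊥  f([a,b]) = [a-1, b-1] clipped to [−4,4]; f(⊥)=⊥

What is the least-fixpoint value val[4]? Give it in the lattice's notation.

[-4,3]

Worklist (14 pops):
  #1 pop 0: in=[-4,0] → [-3,1] (was ⊥); enqueue []
  #2 pop 1: in=[-4,1] → [-4,1] (was ⊥); enqueue []
  #3 pop 2: in=[-4,1] → [-4,1] (was ⊥); enqueue [0,1]
  #4 pop 3: in=[-3,1] → [-4,3] (was [-4,0]); enqueue [2]
  #5 pop 4: in=[-4,3] → [-4,2] (was ⊥); enqueue [3]
  #6 pop 0: in=[-4,3] → [-3,4] (was [-3,1]); enqueue []
  #7 pop 1: in=[-4,4] → [-4,4] (was [-4,1]); enqueue [4]
  #8 pop 2: in=[-4,4] → [-4,4] (was [-4,1]); enqueue [0,1]
  #9 pop 3: in=[-4,4] → [-4,4] (was [-4,3]); enqueue [2]
  #10 pop 4: in=[-4,4] → [-4,3] (was [-4,2]); enqueue [3]
  #11 pop 0: in=[-4,4] → [-3,4] (no change)
  #12 pop 1: in=[-4,4] → [-4,4] (no change)
  #13 pop 2: in=[-4,4] → [-4,4] (no change)
  #14 pop 3: in=[-4,4] → [-4,4] (no change)

Fixpoint:
  val[0] = [-3,4]
  val[1] = [-4,4]
  val[2] = [-4,4]
  val[3] = [-4,4]
  val[4] = [-4,3]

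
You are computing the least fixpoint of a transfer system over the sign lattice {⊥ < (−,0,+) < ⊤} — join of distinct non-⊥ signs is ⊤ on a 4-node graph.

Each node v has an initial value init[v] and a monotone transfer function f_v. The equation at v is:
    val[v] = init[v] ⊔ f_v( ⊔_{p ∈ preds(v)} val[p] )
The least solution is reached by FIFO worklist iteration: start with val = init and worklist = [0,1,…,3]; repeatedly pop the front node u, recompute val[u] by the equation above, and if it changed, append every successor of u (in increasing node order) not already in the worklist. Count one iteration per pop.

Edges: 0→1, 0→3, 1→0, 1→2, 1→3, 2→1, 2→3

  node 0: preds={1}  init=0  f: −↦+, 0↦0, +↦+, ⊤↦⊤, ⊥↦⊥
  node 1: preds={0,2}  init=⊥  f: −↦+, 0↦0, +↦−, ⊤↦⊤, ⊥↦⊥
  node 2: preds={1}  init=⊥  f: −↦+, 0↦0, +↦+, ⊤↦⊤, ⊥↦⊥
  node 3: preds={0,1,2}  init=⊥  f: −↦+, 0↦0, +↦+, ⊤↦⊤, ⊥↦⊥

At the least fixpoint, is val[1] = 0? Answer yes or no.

Trace (6 dequeues):
  [1] u=0 | in ⊥ | out 0 | ==
  [2] u=1 | in 0 | out 0 | prev ⊥ | push {0}
  [3] u=2 | in 0 | out 0 | prev ⊥ | push {1}
  [4] u=3 | in 0 | out 0 | prev ⊥ | push {}
  [5] u=0 | in 0 | out 0 | ==
  [6] u=1 | in 0 | out 0 | ==

Converged values:
  [0] 0
  [1] 0
  [2] 0
  [3] 0

yes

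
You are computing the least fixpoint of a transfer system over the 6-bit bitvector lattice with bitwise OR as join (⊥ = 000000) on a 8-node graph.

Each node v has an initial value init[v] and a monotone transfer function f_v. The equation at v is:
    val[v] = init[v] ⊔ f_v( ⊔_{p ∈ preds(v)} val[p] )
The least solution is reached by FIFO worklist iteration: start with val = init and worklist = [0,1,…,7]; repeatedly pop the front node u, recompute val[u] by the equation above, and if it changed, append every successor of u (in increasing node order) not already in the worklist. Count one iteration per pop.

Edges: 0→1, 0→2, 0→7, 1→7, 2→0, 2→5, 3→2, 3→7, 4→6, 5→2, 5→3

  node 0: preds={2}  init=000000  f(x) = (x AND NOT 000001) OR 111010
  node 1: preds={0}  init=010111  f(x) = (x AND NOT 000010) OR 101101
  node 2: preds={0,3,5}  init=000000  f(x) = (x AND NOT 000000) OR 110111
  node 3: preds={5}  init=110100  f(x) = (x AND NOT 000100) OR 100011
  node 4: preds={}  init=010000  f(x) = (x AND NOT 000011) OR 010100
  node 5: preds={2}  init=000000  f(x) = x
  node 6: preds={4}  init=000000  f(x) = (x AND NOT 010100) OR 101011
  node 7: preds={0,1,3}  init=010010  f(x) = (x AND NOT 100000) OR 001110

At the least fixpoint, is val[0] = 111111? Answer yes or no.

no

Iteration log — 14 steps:
  step 1. node 0  ⊔preds=000000  new=111010  old=000000  +wl: 
  step 2. node 1  ⊔preds=111010  new=111111  old=010111  +wl: 
  step 3. node 2  ⊔preds=111110  new=111111  old=000000  +wl: 0
  step 4. node 3  ⊔preds=000000  new=110111  old=110100  +wl: 2
  step 5. node 4  ⊔preds=000000  new=010100  old=010000  +wl: 
  step 6. node 5  ⊔preds=111111  new=111111  old=000000  +wl: 3
  step 7. node 6  ⊔preds=010100  new=101011  old=000000  +wl: 
  step 8. node 7  ⊔preds=111111  new=011111  old=010010  +wl: 
  step 9. node 0  ⊔preds=111111  new=111110  old=111010  +wl: 1,7
  step 10. node 2  ⊔preds=111111  new=111111  stable
  step 11. node 3  ⊔preds=111111  new=111111  old=110111  +wl: 2
  step 12. node 1  ⊔preds=111110  new=111111  stable
  step 13. node 7  ⊔preds=111111  new=011111  stable
  step 14. node 2  ⊔preds=111111  new=111111  stable

Least fixpoint reached:
  node 0: 111110
  node 1: 111111
  node 2: 111111
  node 3: 111111
  node 4: 010100
  node 5: 111111
  node 6: 101011
  node 7: 011111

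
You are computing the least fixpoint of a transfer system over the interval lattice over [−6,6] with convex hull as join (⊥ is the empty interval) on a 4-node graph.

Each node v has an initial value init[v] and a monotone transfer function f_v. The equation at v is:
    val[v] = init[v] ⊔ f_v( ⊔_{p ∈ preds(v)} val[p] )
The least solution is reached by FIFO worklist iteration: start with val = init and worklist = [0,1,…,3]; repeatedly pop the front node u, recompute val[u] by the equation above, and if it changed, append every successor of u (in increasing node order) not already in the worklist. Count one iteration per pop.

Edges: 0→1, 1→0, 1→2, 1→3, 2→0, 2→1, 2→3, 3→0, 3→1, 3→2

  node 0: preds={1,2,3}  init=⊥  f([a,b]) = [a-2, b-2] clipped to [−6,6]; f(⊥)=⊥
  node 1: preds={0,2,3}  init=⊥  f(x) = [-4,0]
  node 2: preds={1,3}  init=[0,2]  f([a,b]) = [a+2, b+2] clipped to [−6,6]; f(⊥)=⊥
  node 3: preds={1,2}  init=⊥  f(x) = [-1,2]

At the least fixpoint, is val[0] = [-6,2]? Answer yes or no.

yes

Worklist (10 pops):
  #1 pop 0: in=[0,2] → [-2,0] (was ⊥); enqueue []
  #2 pop 1: in=[-2,2] → [-4,0] (was ⊥); enqueue [0]
  #3 pop 2: in=[-4,0] → [-2,2] (was [0,2]); enqueue [1]
  #4 pop 3: in=[-4,2] → [-1,2] (was ⊥); enqueue [2]
  #5 pop 0: in=[-4,2] → [-6,0] (was [-2,0]); enqueue []
  #6 pop 1: in=[-6,2] → [-4,0] (no change)
  #7 pop 2: in=[-4,2] → [-2,4] (was [-2,2]); enqueue [0,1,3]
  #8 pop 0: in=[-4,4] → [-6,2] (was [-6,0]); enqueue []
  #9 pop 1: in=[-6,4] → [-4,0] (no change)
  #10 pop 3: in=[-4,4] → [-1,2] (no change)

Fixpoint:
  val[0] = [-6,2]
  val[1] = [-4,0]
  val[2] = [-2,4]
  val[3] = [-1,2]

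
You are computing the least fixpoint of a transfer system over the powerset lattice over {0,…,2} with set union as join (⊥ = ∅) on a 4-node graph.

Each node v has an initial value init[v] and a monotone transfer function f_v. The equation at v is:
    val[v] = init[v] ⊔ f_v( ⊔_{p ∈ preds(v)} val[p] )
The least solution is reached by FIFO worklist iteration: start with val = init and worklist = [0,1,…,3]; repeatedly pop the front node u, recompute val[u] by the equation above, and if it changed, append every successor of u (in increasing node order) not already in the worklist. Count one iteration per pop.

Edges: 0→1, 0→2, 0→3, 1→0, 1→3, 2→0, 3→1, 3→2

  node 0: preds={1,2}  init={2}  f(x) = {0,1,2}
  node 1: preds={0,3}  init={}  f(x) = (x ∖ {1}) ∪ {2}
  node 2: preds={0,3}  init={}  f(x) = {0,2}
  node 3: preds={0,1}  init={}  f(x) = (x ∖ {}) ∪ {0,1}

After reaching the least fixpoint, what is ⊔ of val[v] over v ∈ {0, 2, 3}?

{0,1,2}

Worklist (7 pops):
  #1 pop 0: in={} → {0,1,2} (was {2}); enqueue []
  #2 pop 1: in={0,1,2} → {0,2} (was {}); enqueue [0]
  #3 pop 2: in={0,1,2} → {0,2} (was {}); enqueue []
  #4 pop 3: in={0,1,2} → {0,1,2} (was {}); enqueue [1,2]
  #5 pop 0: in={0,2} → {0,1,2} (no change)
  #6 pop 1: in={0,1,2} → {0,2} (no change)
  #7 pop 2: in={0,1,2} → {0,2} (no change)

Fixpoint:
  val[0] = {0,1,2}
  val[1] = {0,2}
  val[2] = {0,2}
  val[3] = {0,1,2}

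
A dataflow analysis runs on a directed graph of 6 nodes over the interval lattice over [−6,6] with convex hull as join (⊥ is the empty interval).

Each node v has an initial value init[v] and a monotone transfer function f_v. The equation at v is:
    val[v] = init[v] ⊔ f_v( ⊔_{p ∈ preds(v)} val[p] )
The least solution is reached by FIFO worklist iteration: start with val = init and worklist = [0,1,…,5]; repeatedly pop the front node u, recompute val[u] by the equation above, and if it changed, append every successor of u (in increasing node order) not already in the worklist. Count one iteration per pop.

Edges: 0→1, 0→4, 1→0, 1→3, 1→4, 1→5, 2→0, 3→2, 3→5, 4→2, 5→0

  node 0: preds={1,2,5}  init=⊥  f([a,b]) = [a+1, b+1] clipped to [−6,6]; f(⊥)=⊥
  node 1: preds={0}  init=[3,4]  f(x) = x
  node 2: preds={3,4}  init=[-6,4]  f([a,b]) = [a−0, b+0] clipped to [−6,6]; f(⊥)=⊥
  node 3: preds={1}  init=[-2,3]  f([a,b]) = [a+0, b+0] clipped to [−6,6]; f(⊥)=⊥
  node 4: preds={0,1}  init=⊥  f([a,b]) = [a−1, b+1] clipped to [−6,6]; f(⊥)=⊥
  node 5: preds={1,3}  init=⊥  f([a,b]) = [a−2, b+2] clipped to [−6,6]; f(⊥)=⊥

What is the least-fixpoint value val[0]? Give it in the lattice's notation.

[-5,6]

Worklist (14 pops):
  #1 pop 0: in=[-6,4] → [-5,5] (was ⊥); enqueue []
  #2 pop 1: in=[-5,5] → [-5,5] (was [3,4]); enqueue [0]
  #3 pop 2: in=[-2,3] → [-6,4] (no change)
  #4 pop 3: in=[-5,5] → [-5,5] (was [-2,3]); enqueue [2]
  #5 pop 4: in=[-5,5] → [-6,6] (was ⊥); enqueue []
  #6 pop 5: in=[-5,5] → [-6,6] (was ⊥); enqueue []
  #7 pop 0: in=[-6,6] → [-5,6] (was [-5,5]); enqueue [1,4]
  #8 pop 2: in=[-6,6] → [-6,6] (was [-6,4]); enqueue [0]
  #9 pop 1: in=[-5,6] → [-5,6] (was [-5,5]); enqueue [3,5]
  #10 pop 4: in=[-5,6] → [-6,6] (no change)
  #11 pop 0: in=[-6,6] → [-5,6] (no change)
  #12 pop 3: in=[-5,6] → [-5,6] (was [-5,5]); enqueue [2]
  #13 pop 5: in=[-5,6] → [-6,6] (no change)
  #14 pop 2: in=[-6,6] → [-6,6] (no change)

Fixpoint:
  val[0] = [-5,6]
  val[1] = [-5,6]
  val[2] = [-6,6]
  val[3] = [-5,6]
  val[4] = [-6,6]
  val[5] = [-6,6]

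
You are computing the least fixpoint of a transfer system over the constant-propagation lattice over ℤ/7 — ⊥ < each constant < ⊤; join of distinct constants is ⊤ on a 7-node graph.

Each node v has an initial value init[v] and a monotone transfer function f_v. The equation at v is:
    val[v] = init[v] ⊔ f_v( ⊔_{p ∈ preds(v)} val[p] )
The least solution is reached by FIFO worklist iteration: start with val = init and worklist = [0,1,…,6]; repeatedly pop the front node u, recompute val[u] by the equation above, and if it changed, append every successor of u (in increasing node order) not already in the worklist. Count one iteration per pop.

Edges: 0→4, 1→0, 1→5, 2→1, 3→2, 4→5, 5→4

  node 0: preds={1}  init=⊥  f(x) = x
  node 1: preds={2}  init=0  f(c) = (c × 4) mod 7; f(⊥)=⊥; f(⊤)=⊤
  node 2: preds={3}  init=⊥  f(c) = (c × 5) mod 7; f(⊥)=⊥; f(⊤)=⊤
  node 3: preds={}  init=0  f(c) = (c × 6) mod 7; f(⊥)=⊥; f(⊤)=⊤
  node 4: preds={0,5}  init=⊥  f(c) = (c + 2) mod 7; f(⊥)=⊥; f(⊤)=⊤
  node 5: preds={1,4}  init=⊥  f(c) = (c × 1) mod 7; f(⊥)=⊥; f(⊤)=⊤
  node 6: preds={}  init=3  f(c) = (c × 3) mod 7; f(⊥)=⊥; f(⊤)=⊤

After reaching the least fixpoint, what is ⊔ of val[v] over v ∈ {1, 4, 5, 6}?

⊤

Iteration log — 10 steps:
  step 1. node 0  ⊔preds=0  new=0  old=⊥  +wl: 
  step 2. node 1  ⊔preds=⊥  new=0  stable
  step 3. node 2  ⊔preds=0  new=0  old=⊥  +wl: 1
  step 4. node 3  ⊔preds=⊥  new=0  stable
  step 5. node 4  ⊔preds=0  new=2  old=⊥  +wl: 
  step 6. node 5  ⊔preds=⊤  new=⊤  old=⊥  +wl: 4
  step 7. node 6  ⊔preds=⊥  new=3  stable
  step 8. node 1  ⊔preds=0  new=0  stable
  step 9. node 4  ⊔preds=⊤  new=⊤  old=2  +wl: 5
  step 10. node 5  ⊔preds=⊤  new=⊤  stable

Least fixpoint reached:
  node 0: 0
  node 1: 0
  node 2: 0
  node 3: 0
  node 4: ⊤
  node 5: ⊤
  node 6: 3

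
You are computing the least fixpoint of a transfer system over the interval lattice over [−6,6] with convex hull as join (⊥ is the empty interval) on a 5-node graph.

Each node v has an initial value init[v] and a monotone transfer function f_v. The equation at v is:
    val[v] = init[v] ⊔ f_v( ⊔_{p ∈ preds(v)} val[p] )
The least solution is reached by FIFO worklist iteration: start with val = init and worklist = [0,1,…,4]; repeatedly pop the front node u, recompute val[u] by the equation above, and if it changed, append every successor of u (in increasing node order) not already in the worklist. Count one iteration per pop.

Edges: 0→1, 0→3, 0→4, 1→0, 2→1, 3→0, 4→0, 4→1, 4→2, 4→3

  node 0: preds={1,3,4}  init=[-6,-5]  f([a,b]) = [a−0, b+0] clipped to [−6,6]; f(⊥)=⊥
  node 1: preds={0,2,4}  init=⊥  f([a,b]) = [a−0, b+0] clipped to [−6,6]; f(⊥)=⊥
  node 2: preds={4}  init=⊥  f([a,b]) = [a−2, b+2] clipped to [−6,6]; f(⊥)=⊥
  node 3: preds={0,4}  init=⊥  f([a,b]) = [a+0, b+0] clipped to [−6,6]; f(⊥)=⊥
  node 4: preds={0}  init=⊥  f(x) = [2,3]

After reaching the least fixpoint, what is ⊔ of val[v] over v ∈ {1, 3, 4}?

[-6,5]

Trace (17 dequeues):
  [1] u=0 | in ⊥ | out [-6,-5] | ==
  [2] u=1 | in [-6,-5] | out [-6,-5] | prev ⊥ | push {0}
  [3] u=2 | in ⊥ | out ⊥ | ==
  [4] u=3 | in [-6,-5] | out [-6,-5] | prev ⊥ | push {}
  [5] u=4 | in [-6,-5] | out [2,3] | prev ⊥ | push {1,2,3}
  [6] u=0 | in [-6,3] | out [-6,3] | prev [-6,-5] | push {4}
  [7] u=1 | in [-6,3] | out [-6,3] | prev [-6,-5] | push {0}
  [8] u=2 | in [2,3] | out [0,5] | prev ⊥ | push {1}
  [9] u=3 | in [-6,3] | out [-6,3] | prev [-6,-5] | push {}
  [10] u=4 | in [-6,3] | out [2,3] | ==
  [11] u=0 | in [-6,3] | out [-6,3] | ==
  [12] u=1 | in [-6,5] | out [-6,5] | prev [-6,3] | push {0}
  [13] u=0 | in [-6,5] | out [-6,5] | prev [-6,3] | push {1,3,4}
  [14] u=1 | in [-6,5] | out [-6,5] | ==
  [15] u=3 | in [-6,5] | out [-6,5] | prev [-6,3] | push {0}
  [16] u=4 | in [-6,5] | out [2,3] | ==
  [17] u=0 | in [-6,5] | out [-6,5] | ==

Converged values:
  [0] [-6,5]
  [1] [-6,5]
  [2] [0,5]
  [3] [-6,5]
  [4] [2,3]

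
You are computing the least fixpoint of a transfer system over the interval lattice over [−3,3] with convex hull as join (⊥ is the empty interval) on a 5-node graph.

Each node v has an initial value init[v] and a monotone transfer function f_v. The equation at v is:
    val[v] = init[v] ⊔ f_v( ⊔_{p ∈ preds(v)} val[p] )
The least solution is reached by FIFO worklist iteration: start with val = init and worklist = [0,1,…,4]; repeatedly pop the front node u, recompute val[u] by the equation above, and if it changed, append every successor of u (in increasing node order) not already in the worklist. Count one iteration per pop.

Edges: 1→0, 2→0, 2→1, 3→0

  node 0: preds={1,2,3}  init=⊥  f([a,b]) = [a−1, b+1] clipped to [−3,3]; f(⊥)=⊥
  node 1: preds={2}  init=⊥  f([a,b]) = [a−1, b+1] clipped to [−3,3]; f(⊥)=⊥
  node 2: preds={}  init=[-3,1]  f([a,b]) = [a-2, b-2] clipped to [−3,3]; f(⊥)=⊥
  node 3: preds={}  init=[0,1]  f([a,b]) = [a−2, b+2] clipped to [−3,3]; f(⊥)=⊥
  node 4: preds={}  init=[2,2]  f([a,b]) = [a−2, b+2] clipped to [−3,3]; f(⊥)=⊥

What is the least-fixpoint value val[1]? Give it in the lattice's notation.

Worklist (6 pops):
  #1 pop 0: in=[-3,1] → [-3,2] (was ⊥); enqueue []
  #2 pop 1: in=[-3,1] → [-3,2] (was ⊥); enqueue [0]
  #3 pop 2: in=⊥ → [-3,1] (no change)
  #4 pop 3: in=⊥ → [0,1] (no change)
  #5 pop 4: in=⊥ → [2,2] (no change)
  #6 pop 0: in=[-3,2] → [-3,3] (was [-3,2]); enqueue []

Fixpoint:
  val[0] = [-3,3]
  val[1] = [-3,2]
  val[2] = [-3,1]
  val[3] = [0,1]
  val[4] = [2,2]

[-3,2]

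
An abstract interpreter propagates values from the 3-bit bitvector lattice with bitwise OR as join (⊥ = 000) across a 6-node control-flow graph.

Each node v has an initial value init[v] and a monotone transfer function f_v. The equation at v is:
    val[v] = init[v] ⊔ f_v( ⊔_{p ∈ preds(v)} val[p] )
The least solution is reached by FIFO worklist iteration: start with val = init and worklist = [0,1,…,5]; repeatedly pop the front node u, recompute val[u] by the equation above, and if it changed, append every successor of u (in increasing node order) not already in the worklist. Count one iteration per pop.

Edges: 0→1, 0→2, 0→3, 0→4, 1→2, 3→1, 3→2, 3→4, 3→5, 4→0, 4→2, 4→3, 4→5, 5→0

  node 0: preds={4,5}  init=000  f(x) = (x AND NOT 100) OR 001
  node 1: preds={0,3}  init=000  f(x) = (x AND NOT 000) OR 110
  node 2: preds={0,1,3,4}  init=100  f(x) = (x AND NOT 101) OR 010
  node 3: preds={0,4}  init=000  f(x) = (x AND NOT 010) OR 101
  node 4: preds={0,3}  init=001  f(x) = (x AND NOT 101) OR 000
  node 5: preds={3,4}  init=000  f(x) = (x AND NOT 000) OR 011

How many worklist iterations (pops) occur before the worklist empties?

Worklist (17 pops):
  #1 pop 0: in=001 → 001 (was 000); enqueue []
  #2 pop 1: in=001 → 111 (was 000); enqueue []
  #3 pop 2: in=111 → 110 (was 100); enqueue []
  #4 pop 3: in=001 → 101 (was 000); enqueue [1,2]
  #5 pop 4: in=101 → 001 (no change)
  #6 pop 5: in=101 → 111 (was 000); enqueue [0]
  #7 pop 1: in=101 → 111 (no change)
  #8 pop 2: in=111 → 110 (no change)
  #9 pop 0: in=111 → 011 (was 001); enqueue [1,2,3,4]
  #10 pop 1: in=111 → 111 (no change)
  #11 pop 2: in=111 → 110 (no change)
  #12 pop 3: in=011 → 101 (no change)
  #13 pop 4: in=111 → 011 (was 001); enqueue [0,2,3,5]
  #14 pop 0: in=111 → 011 (no change)
  #15 pop 2: in=111 → 110 (no change)
  #16 pop 3: in=011 → 101 (no change)
  #17 pop 5: in=111 → 111 (no change)

Fixpoint:
  val[0] = 011
  val[1] = 111
  val[2] = 110
  val[3] = 101
  val[4] = 011
  val[5] = 111

17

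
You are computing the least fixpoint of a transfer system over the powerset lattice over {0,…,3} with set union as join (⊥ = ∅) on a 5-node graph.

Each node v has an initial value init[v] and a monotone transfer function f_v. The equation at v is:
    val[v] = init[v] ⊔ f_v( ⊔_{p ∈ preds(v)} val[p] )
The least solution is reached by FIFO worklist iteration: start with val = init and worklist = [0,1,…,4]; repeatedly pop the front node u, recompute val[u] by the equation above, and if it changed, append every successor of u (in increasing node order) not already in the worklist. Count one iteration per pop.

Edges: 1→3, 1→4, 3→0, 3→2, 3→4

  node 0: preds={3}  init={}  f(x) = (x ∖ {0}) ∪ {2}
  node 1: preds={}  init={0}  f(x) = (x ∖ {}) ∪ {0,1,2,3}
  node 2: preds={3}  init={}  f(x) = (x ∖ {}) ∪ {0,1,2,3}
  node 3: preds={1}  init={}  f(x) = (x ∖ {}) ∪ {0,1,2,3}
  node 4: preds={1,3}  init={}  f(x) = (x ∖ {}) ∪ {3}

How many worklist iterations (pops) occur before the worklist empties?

7

Trace (7 dequeues):
  [1] u=0 | in {} | out {2} | prev {} | push {}
  [2] u=1 | in {} | out {0,1,2,3} | prev {0} | push {}
  [3] u=2 | in {} | out {0,1,2,3} | prev {} | push {}
  [4] u=3 | in {0,1,2,3} | out {0,1,2,3} | prev {} | push {0,2}
  [5] u=4 | in {0,1,2,3} | out {0,1,2,3} | prev {} | push {}
  [6] u=0 | in {0,1,2,3} | out {1,2,3} | prev {2} | push {}
  [7] u=2 | in {0,1,2,3} | out {0,1,2,3} | ==

Converged values:
  [0] {1,2,3}
  [1] {0,1,2,3}
  [2] {0,1,2,3}
  [3] {0,1,2,3}
  [4] {0,1,2,3}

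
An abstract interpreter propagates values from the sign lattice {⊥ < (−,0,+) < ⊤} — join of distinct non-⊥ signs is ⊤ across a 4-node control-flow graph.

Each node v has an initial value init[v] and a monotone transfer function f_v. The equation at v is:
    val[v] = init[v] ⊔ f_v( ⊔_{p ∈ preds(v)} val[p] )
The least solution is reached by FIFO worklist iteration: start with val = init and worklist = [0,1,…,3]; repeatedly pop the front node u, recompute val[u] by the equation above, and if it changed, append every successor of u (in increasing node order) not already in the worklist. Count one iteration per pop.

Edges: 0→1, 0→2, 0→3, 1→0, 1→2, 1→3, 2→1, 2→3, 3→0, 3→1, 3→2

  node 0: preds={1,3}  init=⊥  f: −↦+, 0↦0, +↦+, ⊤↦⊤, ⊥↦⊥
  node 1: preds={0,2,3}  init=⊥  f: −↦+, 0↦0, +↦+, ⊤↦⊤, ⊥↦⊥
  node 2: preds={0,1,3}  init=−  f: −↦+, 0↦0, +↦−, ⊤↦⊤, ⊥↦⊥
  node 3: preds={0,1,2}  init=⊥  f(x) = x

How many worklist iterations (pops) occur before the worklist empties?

10

Trace (10 dequeues):
  [1] u=0 | in ⊥ | out ⊥ | ==
  [2] u=1 | in − | out + | prev ⊥ | push {0}
  [3] u=2 | in + | out − | ==
  [4] u=3 | in ⊤ | out ⊤ | prev ⊥ | push {1,2}
  [5] u=0 | in ⊤ | out ⊤ | prev ⊥ | push {3}
  [6] u=1 | in ⊤ | out ⊤ | prev + | push {0}
  [7] u=2 | in ⊤ | out ⊤ | prev − | push {1}
  [8] u=3 | in ⊤ | out ⊤ | ==
  [9] u=0 | in ⊤ | out ⊤ | ==
  [10] u=1 | in ⊤ | out ⊤ | ==

Converged values:
  [0] ⊤
  [1] ⊤
  [2] ⊤
  [3] ⊤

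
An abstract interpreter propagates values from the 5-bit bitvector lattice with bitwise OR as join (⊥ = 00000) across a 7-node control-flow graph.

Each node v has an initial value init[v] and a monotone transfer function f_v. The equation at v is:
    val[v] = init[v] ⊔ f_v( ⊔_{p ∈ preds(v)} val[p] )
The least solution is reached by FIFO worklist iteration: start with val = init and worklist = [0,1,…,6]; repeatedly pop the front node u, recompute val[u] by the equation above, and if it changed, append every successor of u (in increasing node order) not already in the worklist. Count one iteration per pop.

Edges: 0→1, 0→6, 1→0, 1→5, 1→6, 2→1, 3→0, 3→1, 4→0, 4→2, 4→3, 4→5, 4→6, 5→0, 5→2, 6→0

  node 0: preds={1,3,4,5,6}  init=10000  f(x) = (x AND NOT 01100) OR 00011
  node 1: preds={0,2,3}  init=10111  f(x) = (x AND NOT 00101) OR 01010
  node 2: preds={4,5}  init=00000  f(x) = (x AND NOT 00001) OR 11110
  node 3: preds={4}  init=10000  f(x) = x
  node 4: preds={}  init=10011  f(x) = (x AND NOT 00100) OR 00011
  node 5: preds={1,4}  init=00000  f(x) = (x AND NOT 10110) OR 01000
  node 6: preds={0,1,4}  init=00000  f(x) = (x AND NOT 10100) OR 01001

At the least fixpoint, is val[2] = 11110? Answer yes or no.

yes

Iteration log — 10 steps:
  step 1. node 0  ⊔preds=10111  new=10011  old=10000  +wl: 
  step 2. node 1  ⊔preds=10011  new=11111  old=10111  +wl: 0
  step 3. node 2  ⊔preds=10011  new=11110  old=00000  +wl: 1
  step 4. node 3  ⊔preds=10011  new=10011  old=10000  +wl: 
  step 5. node 4  ⊔preds=00000  new=10011  stable
  step 6. node 5  ⊔preds=11111  new=01001  old=00000  +wl: 2
  step 7. node 6  ⊔preds=11111  new=01011  old=00000  +wl: 
  step 8. node 0  ⊔preds=11111  new=10011  stable
  step 9. node 1  ⊔preds=11111  new=11111  stable
  step 10. node 2  ⊔preds=11011  new=11110  stable

Least fixpoint reached:
  node 0: 10011
  node 1: 11111
  node 2: 11110
  node 3: 10011
  node 4: 10011
  node 5: 01001
  node 6: 01011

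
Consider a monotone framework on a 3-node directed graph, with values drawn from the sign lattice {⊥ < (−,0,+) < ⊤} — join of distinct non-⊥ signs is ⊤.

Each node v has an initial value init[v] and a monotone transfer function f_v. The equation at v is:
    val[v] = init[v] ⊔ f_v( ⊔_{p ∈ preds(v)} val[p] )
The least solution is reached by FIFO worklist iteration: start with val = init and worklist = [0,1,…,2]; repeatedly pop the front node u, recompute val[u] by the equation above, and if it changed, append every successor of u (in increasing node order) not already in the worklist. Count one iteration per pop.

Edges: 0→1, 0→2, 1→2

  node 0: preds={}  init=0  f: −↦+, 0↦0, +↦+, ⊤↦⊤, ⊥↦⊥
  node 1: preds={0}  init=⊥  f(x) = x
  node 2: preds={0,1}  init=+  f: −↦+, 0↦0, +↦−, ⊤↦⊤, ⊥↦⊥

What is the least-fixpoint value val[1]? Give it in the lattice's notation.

0

Worklist (3 pops):
  #1 pop 0: in=⊥ → 0 (no change)
  #2 pop 1: in=0 → 0 (was ⊥); enqueue []
  #3 pop 2: in=0 → ⊤ (was +); enqueue []

Fixpoint:
  val[0] = 0
  val[1] = 0
  val[2] = ⊤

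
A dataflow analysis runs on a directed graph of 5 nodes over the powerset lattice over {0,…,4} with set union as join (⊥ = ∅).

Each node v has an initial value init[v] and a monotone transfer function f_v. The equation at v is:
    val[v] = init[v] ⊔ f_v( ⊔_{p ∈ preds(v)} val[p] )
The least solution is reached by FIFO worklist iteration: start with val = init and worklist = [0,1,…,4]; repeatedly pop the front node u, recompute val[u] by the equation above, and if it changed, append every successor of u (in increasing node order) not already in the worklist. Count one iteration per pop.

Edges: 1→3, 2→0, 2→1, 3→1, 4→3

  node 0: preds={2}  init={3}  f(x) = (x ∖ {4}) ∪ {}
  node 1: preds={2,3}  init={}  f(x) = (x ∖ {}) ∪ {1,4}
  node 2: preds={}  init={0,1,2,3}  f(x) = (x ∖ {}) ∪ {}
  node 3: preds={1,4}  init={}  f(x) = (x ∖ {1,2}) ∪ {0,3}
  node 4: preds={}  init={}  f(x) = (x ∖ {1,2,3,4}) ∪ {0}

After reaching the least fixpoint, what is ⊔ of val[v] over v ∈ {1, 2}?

Iteration log — 7 steps:
  step 1. node 0  ⊔preds={0,1,2,3}  new={0,1,2,3}  old={3}  +wl: 
  step 2. node 1  ⊔preds={0,1,2,3}  new={0,1,2,3,4}  old={}  +wl: 
  step 3. node 2  ⊔preds={}  new={0,1,2,3}  stable
  step 4. node 3  ⊔preds={0,1,2,3,4}  new={0,3,4}  old={}  +wl: 1
  step 5. node 4  ⊔preds={}  new={0}  old={}  +wl: 3
  step 6. node 1  ⊔preds={0,1,2,3,4}  new={0,1,2,3,4}  stable
  step 7. node 3  ⊔preds={0,1,2,3,4}  new={0,3,4}  stable

Least fixpoint reached:
  node 0: {0,1,2,3}
  node 1: {0,1,2,3,4}
  node 2: {0,1,2,3}
  node 3: {0,3,4}
  node 4: {0}

{0,1,2,3,4}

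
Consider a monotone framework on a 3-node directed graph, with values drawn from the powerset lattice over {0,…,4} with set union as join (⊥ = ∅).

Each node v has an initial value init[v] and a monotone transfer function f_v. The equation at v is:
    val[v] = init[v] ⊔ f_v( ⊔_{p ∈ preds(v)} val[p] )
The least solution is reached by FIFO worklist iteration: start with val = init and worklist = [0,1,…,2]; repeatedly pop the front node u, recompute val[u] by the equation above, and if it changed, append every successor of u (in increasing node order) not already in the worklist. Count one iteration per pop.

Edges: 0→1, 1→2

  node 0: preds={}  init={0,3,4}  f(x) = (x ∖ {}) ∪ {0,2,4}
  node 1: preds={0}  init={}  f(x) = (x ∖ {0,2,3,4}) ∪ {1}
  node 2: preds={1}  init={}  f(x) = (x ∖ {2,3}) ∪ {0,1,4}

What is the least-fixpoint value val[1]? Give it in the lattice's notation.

Trace (3 dequeues):
  [1] u=0 | in {} | out {0,2,3,4} | prev {0,3,4} | push {}
  [2] u=1 | in {0,2,3,4} | out {1} | prev {} | push {}
  [3] u=2 | in {1} | out {0,1,4} | prev {} | push {}

Converged values:
  [0] {0,2,3,4}
  [1] {1}
  [2] {0,1,4}

{1}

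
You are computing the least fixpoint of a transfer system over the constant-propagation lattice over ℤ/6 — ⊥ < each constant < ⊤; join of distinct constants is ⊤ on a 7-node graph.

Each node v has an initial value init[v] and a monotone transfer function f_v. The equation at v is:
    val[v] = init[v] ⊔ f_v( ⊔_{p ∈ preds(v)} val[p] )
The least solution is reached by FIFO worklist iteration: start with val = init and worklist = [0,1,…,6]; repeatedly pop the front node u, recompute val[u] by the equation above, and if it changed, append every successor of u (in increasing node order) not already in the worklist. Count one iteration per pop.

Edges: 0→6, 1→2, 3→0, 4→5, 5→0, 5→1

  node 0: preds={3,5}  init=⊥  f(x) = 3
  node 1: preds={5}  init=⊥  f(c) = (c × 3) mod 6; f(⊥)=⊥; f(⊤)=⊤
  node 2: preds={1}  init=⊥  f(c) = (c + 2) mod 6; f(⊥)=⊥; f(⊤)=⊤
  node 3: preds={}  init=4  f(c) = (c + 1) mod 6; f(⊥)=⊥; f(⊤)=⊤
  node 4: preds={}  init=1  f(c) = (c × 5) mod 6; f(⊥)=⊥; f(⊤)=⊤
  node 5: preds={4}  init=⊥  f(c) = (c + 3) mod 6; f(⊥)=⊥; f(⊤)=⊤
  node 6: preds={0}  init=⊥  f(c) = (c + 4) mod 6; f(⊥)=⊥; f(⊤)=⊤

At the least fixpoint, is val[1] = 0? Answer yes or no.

Iteration log — 10 steps:
  step 1. node 0  ⊔preds=4  new=3  old=⊥  +wl: 
  step 2. node 1  ⊔preds=⊥  new=⊥  stable
  step 3. node 2  ⊔preds=⊥  new=⊥  stable
  step 4. node 3  ⊔preds=⊥  new=4  stable
  step 5. node 4  ⊔preds=⊥  new=1  stable
  step 6. node 5  ⊔preds=1  new=4  old=⊥  +wl: 0,1
  step 7. node 6  ⊔preds=3  new=1  old=⊥  +wl: 
  step 8. node 0  ⊔preds=4  new=3  stable
  step 9. node 1  ⊔preds=4  new=0  old=⊥  +wl: 2
  step 10. node 2  ⊔preds=0  new=2  old=⊥  +wl: 

Least fixpoint reached:
  node 0: 3
  node 1: 0
  node 2: 2
  node 3: 4
  node 4: 1
  node 5: 4
  node 6: 1

yes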